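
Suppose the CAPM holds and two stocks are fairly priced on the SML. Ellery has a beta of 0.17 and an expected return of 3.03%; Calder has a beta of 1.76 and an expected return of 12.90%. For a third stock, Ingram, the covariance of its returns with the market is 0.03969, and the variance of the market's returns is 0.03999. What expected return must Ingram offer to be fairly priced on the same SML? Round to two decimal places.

8.14%

MRP = (12.90% − 3.03%) / (1.76 − 0.17) = 6.2075%
R_f = 3.03% − 0.17 × 6.2075% = 1.9747%
β_Ingram = Cov / Var(R_m) = 0.03969 / 0.03999 = 0.9925
E(R_Ingram) = R_f + β × MRP = 1.9747% + 0.9925 × 6.2075% = 8.14%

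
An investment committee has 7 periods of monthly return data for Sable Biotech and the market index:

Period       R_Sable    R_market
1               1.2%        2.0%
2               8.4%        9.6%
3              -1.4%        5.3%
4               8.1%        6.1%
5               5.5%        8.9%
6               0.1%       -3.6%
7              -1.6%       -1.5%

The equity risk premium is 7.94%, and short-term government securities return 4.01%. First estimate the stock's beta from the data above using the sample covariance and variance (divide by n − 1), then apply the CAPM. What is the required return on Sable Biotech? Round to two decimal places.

9.10%

Mean R_i = (1.2 + 8.4 − 1.4 + 8.1 + 5.5 + 0.1 − 1.6) / 7 = 2.9000%
Mean R_m = (2.0 + 9.6 + 5.3 + 6.1 + 8.9 − 3.6 − 1.5) / 7 = 3.8286%
Σ(R_i − R̄_i)(R_m − R̄_m) = 98.3000  ⇒  Cov = 98.3000 / 6 = 16.3833
Σ(R_m − R̄_m)² = 153.2743  ⇒  Var(R_m) = 153.2743 / 6 = 25.5457
β = Cov / Var(R_m) = 16.3833 / 25.5457 = 0.6413
E(R) = R_f + β × MRP = 4.01% + 0.6413 × 7.94% = 9.10%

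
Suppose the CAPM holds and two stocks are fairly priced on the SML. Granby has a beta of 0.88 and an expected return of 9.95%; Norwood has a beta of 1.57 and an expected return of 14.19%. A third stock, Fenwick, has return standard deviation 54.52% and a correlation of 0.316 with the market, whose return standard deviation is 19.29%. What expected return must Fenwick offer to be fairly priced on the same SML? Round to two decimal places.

MRP = (14.19% − 9.95%) / (1.57 − 0.88) = 6.1449%
R_f = 9.95% − 0.88 × 6.1449% = 4.5425%
β_Fenwick = ρ·σ_i/σ_m = 0.316 × 54.52 / 19.29 = 0.8931
E(R_Fenwick) = R_f + β × MRP = 4.5425% + 0.8931 × 6.1449% = 10.03%

10.03%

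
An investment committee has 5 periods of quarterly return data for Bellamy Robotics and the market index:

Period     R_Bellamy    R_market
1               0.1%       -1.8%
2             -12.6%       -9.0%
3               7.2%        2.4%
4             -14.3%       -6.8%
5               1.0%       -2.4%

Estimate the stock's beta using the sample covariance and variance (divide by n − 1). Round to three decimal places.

Mean R_i = (0.1 − 12.6 + 7.2 − 14.3 + 1.0) / 5 = -3.7200%
Mean R_m = (-1.8 − 9.0 + 2.4 − 6.8 − 2.4) / 5 = -3.5200%
Σ(R_i − R̄_i)(R_m − R̄_m) = 159.8680  ⇒  Cov = 159.8680 / 4 = 39.9670
Σ(R_m − R̄_m)² = 80.0480  ⇒  Var(R_m) = 80.0480 / 4 = 20.0120
β = Cov / Var(R_m) = 39.9670 / 20.0120 = 1.9972

1.997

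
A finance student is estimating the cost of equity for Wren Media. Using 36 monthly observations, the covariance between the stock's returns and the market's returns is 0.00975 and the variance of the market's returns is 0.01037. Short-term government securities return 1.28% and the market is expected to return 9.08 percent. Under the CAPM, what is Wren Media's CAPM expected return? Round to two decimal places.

β = Cov(R_i, R_m) / Var(R_m) = 0.00975 / 0.01037 = 0.9402
MRP = 9.08% − 1.28% = 7.80%
E(R) = R_f + β × MRP = 1.28% + 0.9402 × 7.80% = 8.61%

8.61%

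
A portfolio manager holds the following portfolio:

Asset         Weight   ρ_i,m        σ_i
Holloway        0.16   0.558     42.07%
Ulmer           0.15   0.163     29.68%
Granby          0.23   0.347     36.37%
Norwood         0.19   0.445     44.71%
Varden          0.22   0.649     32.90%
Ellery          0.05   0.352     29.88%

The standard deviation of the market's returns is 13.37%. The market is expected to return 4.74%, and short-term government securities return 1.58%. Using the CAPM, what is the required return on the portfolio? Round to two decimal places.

β_Holloway = 0.558 × 42.07% / 13.37% = 1.7558
β_Ulmer = 0.163 × 29.68% / 13.37% = 0.3618
β_Granby = 0.347 × 36.37% / 13.37% = 0.9439
β_Norwood = 0.445 × 44.71% / 13.37% = 1.4881
β_Varden = 0.649 × 32.90% / 13.37% = 1.5970
β_Ellery = 0.352 × 29.88% / 13.37% = 0.7867
β_P = Σ w_i β_i = 0.16×1.7558 + 0.15×0.3618 + 0.23×0.9439 + 0.19×1.4881 + 0.22×1.5970 + 0.05×0.7867 = 1.2257
MRP = 4.74% − 1.58% = 3.16%
E(R_P) = R_f + β_P × MRP = 1.58% + 1.2257 × 3.16% = 5.45%

5.45%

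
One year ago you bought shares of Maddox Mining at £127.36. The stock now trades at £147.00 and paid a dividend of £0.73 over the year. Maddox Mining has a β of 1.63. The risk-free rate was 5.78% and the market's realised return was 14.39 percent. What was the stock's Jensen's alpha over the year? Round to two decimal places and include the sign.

Realised HPR = (P1 + D1 − P0) / P0 = (147.00 + 0.73 − 127.36) / 127.36 = 20.37 / 127.36 = 15.9940%
MRP = 14.39% − 5.78% = 8.61%
CAPM required = R_f + β·MRP = 5.78% + 1.63 × 8.61% = 19.8143%
α = realised − required = 15.9940% − 19.8143% = -3.82%

-3.82%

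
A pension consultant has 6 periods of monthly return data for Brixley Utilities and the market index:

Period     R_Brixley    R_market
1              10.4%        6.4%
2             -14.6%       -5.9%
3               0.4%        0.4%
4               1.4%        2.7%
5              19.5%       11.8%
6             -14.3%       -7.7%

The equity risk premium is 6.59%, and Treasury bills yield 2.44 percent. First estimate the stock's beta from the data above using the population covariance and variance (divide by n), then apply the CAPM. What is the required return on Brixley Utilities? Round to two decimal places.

14.40%

Mean R_i = (10.4 − 14.6 + 0.4 + 1.4 + 19.5 − 14.3) / 6 = 0.4667%
Mean R_m = (6.4 − 5.9 + 0.4 + 2.7 + 11.8 − 7.7) / 6 = 1.2833%
Σ(R_i − R̄_i)(R_m − R̄_m) = 493.2567  ⇒  Cov = 493.2567 / 6 = 82.2095
Σ(R_m − R̄_m)² = 271.8683  ⇒  Var(R_m) = 271.8683 / 6 = 45.3114
β = Cov / Var(R_m) = 82.2095 / 45.3114 = 1.8143
E(R) = R_f + β × MRP = 2.44% + 1.8143 × 6.59% = 14.40%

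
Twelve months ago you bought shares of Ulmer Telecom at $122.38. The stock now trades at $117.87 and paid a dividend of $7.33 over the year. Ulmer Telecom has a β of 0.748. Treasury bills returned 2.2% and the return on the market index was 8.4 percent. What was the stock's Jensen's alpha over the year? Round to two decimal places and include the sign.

Realised HPR = (P1 + D1 − P0) / P0 = (117.87 + 7.33 − 122.38) / 122.38 = 2.82 / 122.38 = 2.3043%
MRP = 8.4% − 2.2% = 6.20%
CAPM required = R_f + β·MRP = 2.2% + 0.748 × 6.2% = 6.8376%
α = realised − required = 2.3043% − 6.8376% = -4.53%

-4.53%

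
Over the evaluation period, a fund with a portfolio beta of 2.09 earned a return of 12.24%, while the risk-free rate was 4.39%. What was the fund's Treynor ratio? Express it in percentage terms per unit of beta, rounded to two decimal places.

Treynor = (R_P − R_f) / β_P = (12.24% − 4.39%) / 2.0900 = 7.85% / 2.0900 = 3.76%

3.76%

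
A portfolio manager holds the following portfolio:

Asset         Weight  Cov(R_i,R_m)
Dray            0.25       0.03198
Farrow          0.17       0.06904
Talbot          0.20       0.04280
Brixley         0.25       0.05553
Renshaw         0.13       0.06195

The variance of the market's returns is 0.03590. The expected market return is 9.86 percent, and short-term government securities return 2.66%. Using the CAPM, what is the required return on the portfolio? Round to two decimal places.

β_Dray = 0.03198 / 0.03590 = 0.8908
β_Farrow = 0.06904 / 0.03590 = 1.9231
β_Talbot = 0.04280 / 0.03590 = 1.1922
β_Brixley = 0.05553 / 0.03590 = 1.5468
β_Renshaw = 0.06195 / 0.03590 = 1.7256
β_P = Σ w_i β_i = 0.25×0.8908 + 0.17×1.9231 + 0.20×1.1922 + 0.25×1.5468 + 0.13×1.7256 = 1.3991
MRP = 9.86% − 2.66% = 7.20%
E(R_P) = R_f + β_P × MRP = 2.66% + 1.3991 × 7.20% = 12.73%

12.73%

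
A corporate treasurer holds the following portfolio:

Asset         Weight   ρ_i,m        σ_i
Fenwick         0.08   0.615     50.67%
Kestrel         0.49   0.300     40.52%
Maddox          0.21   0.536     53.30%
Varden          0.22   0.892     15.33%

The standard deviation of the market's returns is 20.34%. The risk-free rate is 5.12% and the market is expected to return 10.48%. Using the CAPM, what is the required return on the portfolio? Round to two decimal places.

β_Fenwick = 0.615 × 50.67% / 20.34% = 1.5321
β_Kestrel = 0.300 × 40.52% / 20.34% = 0.5976
β_Maddox = 0.536 × 53.30% / 20.34% = 1.4046
β_Varden = 0.892 × 15.33% / 20.34% = 0.6723
β_P = Σ w_i β_i = 0.08×1.5321 + 0.49×0.5976 + 0.21×1.4046 + 0.22×0.6723 = 0.8583
MRP = 10.48% − 5.12% = 5.36%
E(R_P) = R_f + β_P × MRP = 5.12% + 0.8583 × 5.36% = 9.72%

9.72%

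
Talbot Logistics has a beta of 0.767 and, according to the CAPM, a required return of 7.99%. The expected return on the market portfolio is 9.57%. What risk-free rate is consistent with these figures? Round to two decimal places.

E(R) = R_f + β(E(R_m) − R_f) = R_f(1 − β) + β·E(R_m)
7.99% = R_f × (1 − 0.767) + 0.767 × 9.57%
7.99% = R_f × 0.233 + 7.34019%
R_f = (7.99% − 7.34019%) / 0.233 = 2.79%

2.79%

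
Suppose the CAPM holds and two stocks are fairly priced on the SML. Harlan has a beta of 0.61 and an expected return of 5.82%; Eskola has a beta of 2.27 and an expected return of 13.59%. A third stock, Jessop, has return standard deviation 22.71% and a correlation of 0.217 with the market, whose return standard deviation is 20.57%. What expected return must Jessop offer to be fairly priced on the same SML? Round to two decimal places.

MRP = (13.59% − 5.82%) / (2.27 − 0.61) = 4.6807%
R_f = 5.82% − 0.61 × 4.6807% = 2.9648%
β_Jessop = ρ·σ_i/σ_m = 0.217 × 22.71 / 20.57 = 0.2396
E(R_Jessop) = R_f + β × MRP = 2.9648% + 0.2396 × 4.6807% = 4.09%

4.09%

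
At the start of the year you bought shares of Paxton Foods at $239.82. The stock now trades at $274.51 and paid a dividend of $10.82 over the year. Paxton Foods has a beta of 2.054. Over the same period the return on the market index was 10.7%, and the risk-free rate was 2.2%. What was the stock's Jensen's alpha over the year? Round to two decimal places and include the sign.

-0.68%

Realised HPR = (P1 + D1 − P0) / P0 = (274.51 + 10.82 − 239.82) / 239.82 = 45.51 / 239.82 = 18.9767%
MRP = 10.7% − 2.2% = 8.50%
CAPM required = R_f + β·MRP = 2.2% + 2.054 × 8.5% = 19.6590%
α = realised − required = 18.9767% − 19.6590% = -0.68%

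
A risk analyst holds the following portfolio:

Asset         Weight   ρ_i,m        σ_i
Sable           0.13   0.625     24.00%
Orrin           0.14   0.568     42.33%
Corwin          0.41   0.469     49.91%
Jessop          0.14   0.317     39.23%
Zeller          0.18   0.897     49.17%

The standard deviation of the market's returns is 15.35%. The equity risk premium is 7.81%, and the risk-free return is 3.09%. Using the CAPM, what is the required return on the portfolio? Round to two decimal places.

15.60%

β_Sable = 0.625 × 24.00% / 15.35% = 0.9772
β_Orrin = 0.568 × 42.33% / 15.35% = 1.5663
β_Corwin = 0.469 × 49.91% / 15.35% = 1.5249
β_Jessop = 0.317 × 39.23% / 15.35% = 0.8102
β_Zeller = 0.897 × 49.17% / 15.35% = 2.8733
β_P = Σ w_i β_i = 0.13×0.9772 + 0.14×1.5663 + 0.41×1.5249 + 0.14×0.8102 + 0.18×2.8733 = 1.6021
E(R_P) = R_f + β_P × MRP = 3.09% + 1.6021 × 7.81% = 15.60%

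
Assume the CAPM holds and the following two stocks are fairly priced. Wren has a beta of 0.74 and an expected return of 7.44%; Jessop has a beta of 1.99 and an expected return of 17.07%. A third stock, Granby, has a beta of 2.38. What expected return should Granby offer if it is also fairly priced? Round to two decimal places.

20.07%

MRP (SML slope) = (17.07% − 7.44%) / (1.99 − 0.74) = 9.63% / 1.25 = 7.7040%
R_f (intercept) = 7.44% − 0.74 × 7.7040% = 1.7390%
E(R_Granby) = R_f + β × MRP = 1.7390% + 2.38 × 7.7040% = 20.07%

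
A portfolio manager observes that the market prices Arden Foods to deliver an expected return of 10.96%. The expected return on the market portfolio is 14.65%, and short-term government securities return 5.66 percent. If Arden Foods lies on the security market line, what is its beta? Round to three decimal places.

0.590

MRP = 14.65% − 5.66% = 8.99%
β = (E(R) − R_f) / MRP = (10.96% − 5.66%) / 8.99% = 5.30% / 8.99% = 0.590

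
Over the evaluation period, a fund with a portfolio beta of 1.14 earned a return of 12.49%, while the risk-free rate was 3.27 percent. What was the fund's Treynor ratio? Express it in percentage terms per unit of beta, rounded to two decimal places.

8.09%

Treynor = (R_P − R_f) / β_P = (12.49% − 3.27%) / 1.1400 = 9.22% / 1.1400 = 8.09%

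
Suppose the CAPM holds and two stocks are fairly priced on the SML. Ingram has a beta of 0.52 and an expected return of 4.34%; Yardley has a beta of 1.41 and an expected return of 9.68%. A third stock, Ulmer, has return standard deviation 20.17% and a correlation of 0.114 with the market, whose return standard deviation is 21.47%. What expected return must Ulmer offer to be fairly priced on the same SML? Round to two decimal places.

1.86%

MRP = (9.68% − 4.34%) / (1.41 − 0.52) = 6.0000%
R_f = 4.34% − 0.52 × 6.0000% = 1.2200%
β_Ulmer = ρ·σ_i/σ_m = 0.114 × 20.17 / 21.47 = 0.1071
E(R_Ulmer) = R_f + β × MRP = 1.2200% + 0.1071 × 6.0000% = 1.86%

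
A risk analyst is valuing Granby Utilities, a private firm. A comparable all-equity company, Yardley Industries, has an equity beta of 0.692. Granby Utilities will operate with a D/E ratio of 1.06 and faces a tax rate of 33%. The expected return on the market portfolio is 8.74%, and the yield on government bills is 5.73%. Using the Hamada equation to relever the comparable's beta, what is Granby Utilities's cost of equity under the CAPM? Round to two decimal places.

β_L = β_U × [1 + (1 − t)(D/E)] = 0.692 × [1 + (1 − 0.33) × 1.06]
    = 0.692 × [1 + 0.67 × 1.06] = 0.692 × 1.7102 = 1.1835
MRP = 8.74% − 5.73% = 3.01%
E(R) = R_f + β_L × MRP = 5.73% + 1.1835 × 3.01% = 9.29%

9.29%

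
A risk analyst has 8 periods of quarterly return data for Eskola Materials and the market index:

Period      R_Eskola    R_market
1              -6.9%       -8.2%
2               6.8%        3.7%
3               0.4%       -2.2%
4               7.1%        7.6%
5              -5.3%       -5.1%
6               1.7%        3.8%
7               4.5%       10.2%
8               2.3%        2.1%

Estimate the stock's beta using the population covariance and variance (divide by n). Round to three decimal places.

Mean R_i = (-6.9 + 6.8 + 0.4 + 7.1 − 5.3 + 1.7 + 4.5 + 2.3) / 8 = 1.3250%
Mean R_m = (-8.2 + 3.7 − 2.2 + 7.6 − 5.1 + 3.8 + 10.2 + 2.1) / 8 = 1.4875%
Σ(R_i − R̄_i)(R_m − R̄_m) = 203.2725  ⇒  Cov = 203.2725 / 8 = 25.4091
Σ(R_m − R̄_m)² = 274.7288  ⇒  Var(R_m) = 274.7288 / 8 = 34.3411
β = Cov / Var(R_m) = 25.4091 / 34.3411 = 0.7399

0.740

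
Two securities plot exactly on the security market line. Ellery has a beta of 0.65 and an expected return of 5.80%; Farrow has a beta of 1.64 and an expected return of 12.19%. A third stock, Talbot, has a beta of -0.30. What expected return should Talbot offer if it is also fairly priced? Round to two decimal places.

-0.33%

MRP (SML slope) = (12.19% − 5.80%) / (1.64 − 0.65) = 6.39% / 0.99 = 6.4545%
R_f (intercept) = 5.80% − 0.65 × 6.4545% = 1.6046%
E(R_Talbot) = R_f + β × MRP = 1.6046% + -0.30 × 6.4545% = -0.33%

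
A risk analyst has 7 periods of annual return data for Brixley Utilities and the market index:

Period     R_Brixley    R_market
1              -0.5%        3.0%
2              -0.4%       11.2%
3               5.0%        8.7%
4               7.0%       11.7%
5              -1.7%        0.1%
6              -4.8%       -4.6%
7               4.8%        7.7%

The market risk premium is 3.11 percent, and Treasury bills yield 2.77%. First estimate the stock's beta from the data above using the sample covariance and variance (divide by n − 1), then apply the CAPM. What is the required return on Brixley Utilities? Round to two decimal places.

4.55%

Mean R_i = (-0.5 − 0.4 + 5.0 + 7.0 − 1.7 − 4.8 + 4.8) / 7 = 1.3429%
Mean R_m = (3.0 + 11.2 + 8.7 + 11.7 + 0.1 − 4.6 + 7.7) / 7 = 5.4000%
Σ(R_i − R̄_i)(R_m − R̄_m) = 127.5300  ⇒  Cov = 127.5300 / 6 = 21.2550
Σ(R_m − R̄_m)² = 223.3600  ⇒  Var(R_m) = 223.3600 / 6 = 37.2267
β = Cov / Var(R_m) = 21.2550 / 37.2267 = 0.5710
E(R) = R_f + β × MRP = 2.77% + 0.5710 × 3.11% = 4.55%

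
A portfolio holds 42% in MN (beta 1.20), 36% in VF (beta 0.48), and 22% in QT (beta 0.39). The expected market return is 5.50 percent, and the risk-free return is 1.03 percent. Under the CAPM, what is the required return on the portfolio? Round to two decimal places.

β_P = Σ w_i β_i = 0.42×1.20 + 0.36×0.48 + 0.22×0.39 = 0.7626
MRP = 5.50% − 1.03% = 4.47%
E(R_P) = R_f + β_P × MRP = 1.03% + 0.7626 × 4.47% = 4.44%

4.44%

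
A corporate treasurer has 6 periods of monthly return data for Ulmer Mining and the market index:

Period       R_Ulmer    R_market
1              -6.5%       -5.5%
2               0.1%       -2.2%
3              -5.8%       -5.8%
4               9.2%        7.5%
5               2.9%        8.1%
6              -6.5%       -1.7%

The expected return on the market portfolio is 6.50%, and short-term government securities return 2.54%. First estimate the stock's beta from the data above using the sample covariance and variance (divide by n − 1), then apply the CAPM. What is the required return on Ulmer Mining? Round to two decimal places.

6.08%

Mean R_i = (-6.5 + 0.1 − 5.8 + 9.2 + 2.9 − 6.5) / 6 = -1.1000%
Mean R_m = (-5.5 − 2.2 − 5.8 + 7.5 + 8.1 − 1.7) / 6 = 0.0667%
Σ(R_i − R̄_i)(R_m − R̄_m) = 173.1500  ⇒  Cov = 173.1500 / 5 = 34.6300
Σ(R_m − R̄_m)² = 193.4533  ⇒  Var(R_m) = 193.4533 / 5 = 38.6907
β = Cov / Var(R_m) = 34.6300 / 38.6907 = 0.8950
MRP = 6.50% − 2.54% = 3.96%
E(R) = R_f + β × MRP = 2.54% + 0.8950 × 3.96% = 6.08%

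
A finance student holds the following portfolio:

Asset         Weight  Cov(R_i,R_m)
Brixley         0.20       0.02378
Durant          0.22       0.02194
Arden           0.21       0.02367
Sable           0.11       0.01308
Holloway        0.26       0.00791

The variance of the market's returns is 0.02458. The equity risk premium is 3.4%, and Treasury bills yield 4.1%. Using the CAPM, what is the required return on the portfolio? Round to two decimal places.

β_Brixley = 0.02378 / 0.02458 = 0.9675
β_Durant = 0.02194 / 0.02458 = 0.8926
β_Arden = 0.02367 / 0.02458 = 0.9630
β_Sable = 0.01308 / 0.02458 = 0.5321
β_Holloway = 0.00791 / 0.02458 = 0.3218
β_P = Σ w_i β_i = 0.20×0.9675 + 0.22×0.8926 + 0.21×0.9630 + 0.11×0.5321 + 0.26×0.3218 = 0.7343
E(R_P) = R_f + β_P × MRP = 4.1% + 0.7343 × 3.4% = 6.60%

6.60%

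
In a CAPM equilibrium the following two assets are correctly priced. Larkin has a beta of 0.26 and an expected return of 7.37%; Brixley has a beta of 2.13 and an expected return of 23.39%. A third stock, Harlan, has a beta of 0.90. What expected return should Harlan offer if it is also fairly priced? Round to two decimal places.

12.85%

MRP (SML slope) = (23.39% − 7.37%) / (2.13 − 0.26) = 16.02% / 1.87 = 8.5668%
R_f (intercept) = 7.37% − 0.26 × 8.5668% = 5.1426%
E(R_Harlan) = R_f + β × MRP = 5.1426% + 0.90 × 8.5668% = 12.85%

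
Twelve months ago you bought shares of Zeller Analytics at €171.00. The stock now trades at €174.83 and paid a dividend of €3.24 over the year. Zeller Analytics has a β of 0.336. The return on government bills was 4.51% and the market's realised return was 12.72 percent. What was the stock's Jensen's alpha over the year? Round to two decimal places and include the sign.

Realised HPR = (P1 + D1 − P0) / P0 = (174.83 + 3.24 − 171.00) / 171.00 = 7.07 / 171.00 = 4.1345%
MRP = 12.72% − 4.51% = 8.21%
CAPM required = R_f + β·MRP = 4.51% + 0.336 × 8.21% = 7.26856%
α = realised − required = 4.1345% − 7.26856% = -3.13%

-3.13%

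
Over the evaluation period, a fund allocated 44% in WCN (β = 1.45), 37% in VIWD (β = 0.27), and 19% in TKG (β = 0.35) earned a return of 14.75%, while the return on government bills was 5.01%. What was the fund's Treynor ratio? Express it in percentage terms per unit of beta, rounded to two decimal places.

β_P = 0.44×1.45 + 0.37×0.27 + 0.19×0.35 = 0.8044
Treynor = (R_P − R_f) / β_P = (14.75% − 5.01%) / 0.8044 = 9.74% / 0.8044 = 12.11%

12.11%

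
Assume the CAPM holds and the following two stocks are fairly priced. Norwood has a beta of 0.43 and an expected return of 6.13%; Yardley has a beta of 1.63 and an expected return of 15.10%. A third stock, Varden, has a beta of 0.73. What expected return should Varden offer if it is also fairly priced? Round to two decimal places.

8.37%

MRP (SML slope) = (15.10% − 6.13%) / (1.63 − 0.43) = 8.97% / 1.20 = 7.4750%
R_f (intercept) = 6.13% − 0.43 × 7.4750% = 2.9158%
E(R_Varden) = R_f + β × MRP = 2.9158% + 0.73 × 7.4750% = 8.37%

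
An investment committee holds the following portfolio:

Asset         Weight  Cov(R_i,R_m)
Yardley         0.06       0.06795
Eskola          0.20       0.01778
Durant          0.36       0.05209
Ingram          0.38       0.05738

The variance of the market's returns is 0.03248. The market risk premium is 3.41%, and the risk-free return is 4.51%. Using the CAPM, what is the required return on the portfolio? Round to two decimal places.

9.57%

β_Yardley = 0.06795 / 0.03248 = 2.0921
β_Eskola = 0.01778 / 0.03248 = 0.5474
β_Durant = 0.05209 / 0.03248 = 1.6038
β_Ingram = 0.05738 / 0.03248 = 1.7666
β_P = Σ w_i β_i = 0.06×2.0921 + 0.20×0.5474 + 0.36×1.6038 + 0.38×1.7666 = 1.4837
E(R_P) = R_f + β_P × MRP = 4.51% + 1.4837 × 3.41% = 9.57%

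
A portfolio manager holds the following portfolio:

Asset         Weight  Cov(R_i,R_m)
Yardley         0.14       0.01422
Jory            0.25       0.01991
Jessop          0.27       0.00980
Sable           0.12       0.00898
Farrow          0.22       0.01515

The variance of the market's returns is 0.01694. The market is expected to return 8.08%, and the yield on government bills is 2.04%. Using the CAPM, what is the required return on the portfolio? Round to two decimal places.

7.04%

β_Yardley = 0.01422 / 0.01694 = 0.8394
β_Jory = 0.01991 / 0.01694 = 1.1753
β_Jessop = 0.00980 / 0.01694 = 0.5785
β_Sable = 0.00898 / 0.01694 = 0.5301
β_Farrow = 0.01515 / 0.01694 = 0.8943
β_P = Σ w_i β_i = 0.14×0.8394 + 0.25×1.1753 + 0.27×0.5785 + 0.12×0.5301 + 0.22×0.8943 = 0.8279
MRP = 8.08% − 2.04% = 6.04%
E(R_P) = R_f + β_P × MRP = 2.04% + 0.8279 × 6.04% = 7.04%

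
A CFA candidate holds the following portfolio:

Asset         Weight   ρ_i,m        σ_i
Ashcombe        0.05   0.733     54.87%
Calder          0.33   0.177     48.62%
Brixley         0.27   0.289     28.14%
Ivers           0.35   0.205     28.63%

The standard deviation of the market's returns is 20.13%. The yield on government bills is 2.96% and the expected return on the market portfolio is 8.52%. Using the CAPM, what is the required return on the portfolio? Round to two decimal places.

5.47%

β_Ashcombe = 0.733 × 54.87% / 20.13% = 1.9980
β_Calder = 0.177 × 48.62% / 20.13% = 0.4275
β_Brixley = 0.289 × 28.14% / 20.13% = 0.4040
β_Ivers = 0.205 × 28.63% / 20.13% = 0.2916
β_P = Σ w_i β_i = 0.05×1.9980 + 0.33×0.4275 + 0.27×0.4040 + 0.35×0.2916 = 0.4521
MRP = 8.52% − 2.96% = 5.56%
E(R_P) = R_f + β_P × MRP = 2.96% + 0.4521 × 5.56% = 5.47%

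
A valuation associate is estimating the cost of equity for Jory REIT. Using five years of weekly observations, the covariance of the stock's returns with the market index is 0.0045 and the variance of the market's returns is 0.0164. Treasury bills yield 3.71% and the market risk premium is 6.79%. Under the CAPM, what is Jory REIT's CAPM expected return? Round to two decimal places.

β = Cov(R_i, R_m) / Var(R_m) = 0.0045 / 0.0164 = 0.2744
E(R) = R_f + β × MRP = 3.71% + 0.2744 × 6.79% = 5.57%

5.57%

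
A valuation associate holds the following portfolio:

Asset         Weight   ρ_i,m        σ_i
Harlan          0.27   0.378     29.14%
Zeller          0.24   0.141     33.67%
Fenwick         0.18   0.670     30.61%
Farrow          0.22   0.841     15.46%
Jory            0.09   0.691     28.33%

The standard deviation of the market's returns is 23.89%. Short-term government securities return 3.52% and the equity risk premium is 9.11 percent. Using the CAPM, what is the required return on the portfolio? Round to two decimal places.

8.26%

β_Harlan = 0.378 × 29.14% / 23.89% = 0.4611
β_Zeller = 0.141 × 33.67% / 23.89% = 0.1987
β_Fenwick = 0.670 × 30.61% / 23.89% = 0.8585
β_Farrow = 0.841 × 15.46% / 23.89% = 0.5442
β_Jory = 0.691 × 28.33% / 23.89% = 0.8194
β_P = Σ w_i β_i = 0.27×0.4611 + 0.24×0.1987 + 0.18×0.8585 + 0.22×0.5442 + 0.09×0.8194 = 0.5202
E(R_P) = R_f + β_P × MRP = 3.52% + 0.5202 × 9.11% = 8.26%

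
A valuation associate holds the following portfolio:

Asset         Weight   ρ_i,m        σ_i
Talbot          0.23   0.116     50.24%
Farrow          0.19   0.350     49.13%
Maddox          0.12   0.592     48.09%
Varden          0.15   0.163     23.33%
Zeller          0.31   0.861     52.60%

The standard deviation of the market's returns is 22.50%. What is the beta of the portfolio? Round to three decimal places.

1.006

β_Talbot = 0.116 × 50.24% / 22.50% = 0.2590
β_Farrow = 0.350 × 49.13% / 22.50% = 0.7642
β_Maddox = 0.592 × 48.09% / 22.50% = 1.2653
β_Varden = 0.163 × 23.33% / 22.50% = 0.1690
β_Zeller = 0.861 × 52.60% / 22.50% = 2.0128
β_P = Σ w_i β_i = 0.23×0.2590 + 0.19×0.7642 + 0.12×1.2653 + 0.15×0.1690 + 0.31×2.0128 = 1.0059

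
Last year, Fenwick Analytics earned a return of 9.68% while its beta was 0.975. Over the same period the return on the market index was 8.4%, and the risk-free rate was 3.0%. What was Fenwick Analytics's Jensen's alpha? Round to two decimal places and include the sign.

+1.42%

Market excess return = 8.4% − 3.0% = 5.40%
CAPM benchmark = R_f + β(R_m − R_f) = 3.0% + 0.975 × 5.4% = 8.2650%
α = actual − benchmark = 9.68% − 8.2650% = +1.42%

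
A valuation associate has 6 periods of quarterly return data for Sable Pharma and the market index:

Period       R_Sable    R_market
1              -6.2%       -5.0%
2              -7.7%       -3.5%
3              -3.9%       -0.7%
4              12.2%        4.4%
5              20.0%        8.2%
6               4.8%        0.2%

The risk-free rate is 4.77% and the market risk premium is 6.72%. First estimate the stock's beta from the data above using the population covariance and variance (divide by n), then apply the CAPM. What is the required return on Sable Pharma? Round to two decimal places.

19.49%

Mean R_i = (-6.2 − 7.7 − 3.9 + 12.2 + 20.0 + 4.8) / 6 = 3.2000%
Mean R_m = (-5.0 − 3.5 − 0.7 + 4.4 + 8.2 + 0.2) / 6 = 0.6000%
Σ(R_i − R̄_i)(R_m − R̄_m) = 267.8000  ⇒  Cov = 267.8000 / 6 = 44.6333
Σ(R_m − R̄_m)² = 122.2200  ⇒  Var(R_m) = 122.2200 / 6 = 20.3700
β = Cov / Var(R_m) = 44.6333 / 20.3700 = 2.1911
E(R) = R_f + β × MRP = 4.77% + 2.1911 × 6.72% = 19.49%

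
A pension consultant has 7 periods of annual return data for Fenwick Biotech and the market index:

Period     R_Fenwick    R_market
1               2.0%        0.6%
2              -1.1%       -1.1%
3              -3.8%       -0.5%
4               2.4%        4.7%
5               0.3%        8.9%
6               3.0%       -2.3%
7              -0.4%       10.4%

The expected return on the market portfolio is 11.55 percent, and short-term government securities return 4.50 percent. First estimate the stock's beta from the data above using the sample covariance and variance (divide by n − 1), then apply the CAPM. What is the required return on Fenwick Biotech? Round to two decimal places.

4.50%

Mean R_i = (2.0 − 1.1 − 3.8 + 2.4 + 0.3 + 3.0 − 0.4) / 7 = 0.3429%
Mean R_m = (0.6 − 1.1 − 0.5 + 4.7 + 8.9 − 2.3 + 10.4) / 7 = 2.9571%
Σ(R_i − R̄_i)(R_m − R̄_m) = 0.1029  ⇒  Cov = 0.1029 / 6 = 0.0172
Σ(R_m − R̄_m)² = 155.3571  ⇒  Var(R_m) = 155.3571 / 6 = 25.8929
β = Cov / Var(R_m) = 0.0172 / 25.8929 = 0.0007
MRP = 11.55% − 4.50% = 7.05%
E(R) = R_f + β × MRP = 4.50% + 0.0007 × 7.05% = 4.50%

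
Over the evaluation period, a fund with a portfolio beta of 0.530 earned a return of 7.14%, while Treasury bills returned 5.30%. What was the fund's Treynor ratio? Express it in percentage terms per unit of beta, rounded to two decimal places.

Treynor = (R_P − R_f) / β_P = (7.14% − 5.30%) / 0.5300 = 1.84% / 0.5300 = 3.47%

3.47%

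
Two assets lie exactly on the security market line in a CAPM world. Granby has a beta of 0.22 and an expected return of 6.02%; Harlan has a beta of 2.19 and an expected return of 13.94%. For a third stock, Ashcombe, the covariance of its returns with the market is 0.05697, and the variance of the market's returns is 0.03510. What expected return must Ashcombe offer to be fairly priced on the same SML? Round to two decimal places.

11.66%

MRP = (13.94% − 6.02%) / (2.19 − 0.22) = 4.0203%
R_f = 6.02% − 0.22 × 4.0203% = 5.1355%
β_Ashcombe = Cov / Var(R_m) = 0.05697 / 0.03510 = 1.6231
E(R_Ashcombe) = R_f + β × MRP = 5.1355% + 1.6231 × 4.0203% = 11.66%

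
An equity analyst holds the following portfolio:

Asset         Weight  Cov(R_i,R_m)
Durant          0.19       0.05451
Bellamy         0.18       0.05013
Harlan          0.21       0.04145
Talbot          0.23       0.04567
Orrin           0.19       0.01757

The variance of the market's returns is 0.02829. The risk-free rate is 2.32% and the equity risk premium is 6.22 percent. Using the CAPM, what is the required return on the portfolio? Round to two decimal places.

11.54%

β_Durant = 0.05451 / 0.02829 = 1.9268
β_Bellamy = 0.05013 / 0.02829 = 1.7720
β_Harlan = 0.04145 / 0.02829 = 1.4652
β_Talbot = 0.04567 / 0.02829 = 1.6144
β_Orrin = 0.01757 / 0.02829 = 0.6211
β_P = Σ w_i β_i = 0.19×1.9268 + 0.18×1.7720 + 0.21×1.4652 + 0.23×1.6144 + 0.19×0.6211 = 1.4821
E(R_P) = R_f + β_P × MRP = 2.32% + 1.4821 × 6.22% = 11.54%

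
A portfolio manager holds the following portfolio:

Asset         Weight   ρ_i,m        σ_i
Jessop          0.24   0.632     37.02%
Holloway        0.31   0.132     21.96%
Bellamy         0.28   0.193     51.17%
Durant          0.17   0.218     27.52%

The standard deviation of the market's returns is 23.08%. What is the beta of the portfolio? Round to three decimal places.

β_Jessop = 0.632 × 37.02% / 23.08% = 1.0137
β_Holloway = 0.132 × 21.96% / 23.08% = 0.1256
β_Bellamy = 0.193 × 51.17% / 23.08% = 0.4279
β_Durant = 0.218 × 27.52% / 23.08% = 0.2599
β_P = Σ w_i β_i = 0.24×1.0137 + 0.31×0.1256 + 0.28×0.4279 + 0.17×0.2599 = 0.4462

0.446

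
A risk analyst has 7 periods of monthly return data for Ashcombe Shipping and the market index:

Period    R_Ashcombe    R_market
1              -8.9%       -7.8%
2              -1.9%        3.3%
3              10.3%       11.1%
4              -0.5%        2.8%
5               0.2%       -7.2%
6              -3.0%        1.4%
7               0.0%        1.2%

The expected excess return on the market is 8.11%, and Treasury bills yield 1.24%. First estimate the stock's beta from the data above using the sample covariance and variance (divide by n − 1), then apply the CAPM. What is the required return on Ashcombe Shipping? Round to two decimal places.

Mean R_i = (-8.9 − 1.9 + 10.3 − 0.5 + 0.2 − 3.0 + 0.0) / 7 = -0.5429%
Mean R_m = (-7.8 + 3.3 + 11.1 + 2.8 − 7.2 + 1.4 + 1.2) / 7 = 0.6857%
Σ(R_i − R̄_i)(R_m − R̄_m) = 173.0457  ⇒  Cov = 173.0457 / 6 = 28.8410
Σ(R_m − R̄_m)² = 254.7286  ⇒  Var(R_m) = 254.7286 / 6 = 42.4548
β = Cov / Var(R_m) = 28.8410 / 42.4548 = 0.6793
E(R) = R_f + β × MRP = 1.24% + 0.6793 × 8.11% = 6.75%

6.75%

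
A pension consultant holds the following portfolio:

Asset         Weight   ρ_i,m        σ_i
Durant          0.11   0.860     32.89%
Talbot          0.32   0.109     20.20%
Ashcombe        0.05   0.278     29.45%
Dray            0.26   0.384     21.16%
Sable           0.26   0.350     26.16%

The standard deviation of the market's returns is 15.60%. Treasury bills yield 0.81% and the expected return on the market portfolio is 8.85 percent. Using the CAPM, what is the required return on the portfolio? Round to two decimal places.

5.30%

β_Durant = 0.860 × 32.89% / 15.60% = 1.8132
β_Talbot = 0.109 × 20.20% / 15.60% = 0.1411
β_Ashcombe = 0.278 × 29.45% / 15.60% = 0.5248
β_Dray = 0.384 × 21.16% / 15.60% = 0.5209
β_Sable = 0.350 × 26.16% / 15.60% = 0.5869
β_P = Σ w_i β_i = 0.11×1.8132 + 0.32×0.1411 + 0.05×0.5248 + 0.26×0.5209 + 0.26×0.5869 = 0.5589
MRP = 8.85% − 0.81% = 8.04%
E(R_P) = R_f + β_P × MRP = 0.81% + 0.5589 × 8.04% = 5.30%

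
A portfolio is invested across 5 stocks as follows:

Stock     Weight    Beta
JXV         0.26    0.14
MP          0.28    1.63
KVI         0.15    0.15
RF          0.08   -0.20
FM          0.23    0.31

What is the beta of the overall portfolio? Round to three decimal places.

β_P = Σ w_i β_i = 0.26×0.14 + 0.28×1.63 + 0.15×0.15 + 0.08×-0.20 + 0.23×0.31 = 0.5706

0.571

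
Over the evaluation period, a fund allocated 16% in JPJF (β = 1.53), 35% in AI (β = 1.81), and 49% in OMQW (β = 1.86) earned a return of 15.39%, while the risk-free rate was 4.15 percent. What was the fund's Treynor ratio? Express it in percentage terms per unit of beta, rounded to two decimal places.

6.28%

β_P = 0.16×1.53 + 0.35×1.81 + 0.49×1.86 = 1.7897
Treynor = (R_P − R_f) / β_P = (15.39% − 4.15%) / 1.7897 = 11.24% / 1.7897 = 6.28%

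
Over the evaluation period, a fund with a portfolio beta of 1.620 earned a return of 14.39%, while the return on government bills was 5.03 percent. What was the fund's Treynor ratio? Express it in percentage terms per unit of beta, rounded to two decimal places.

Treynor = (R_P − R_f) / β_P = (14.39% − 5.03%) / 1.6200 = 9.36% / 1.6200 = 5.78%

5.78%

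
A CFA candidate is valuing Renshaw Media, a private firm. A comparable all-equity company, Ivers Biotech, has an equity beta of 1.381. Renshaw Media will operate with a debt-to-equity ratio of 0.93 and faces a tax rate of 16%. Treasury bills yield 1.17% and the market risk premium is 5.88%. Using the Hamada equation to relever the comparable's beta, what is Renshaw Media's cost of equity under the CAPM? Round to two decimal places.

β_L = β_U × [1 + (1 − t)(D/E)] = 1.381 × [1 + (1 − 0.16) × 0.93]
    = 1.381 × [1 + 0.84 × 0.93] = 1.381 × 1.7812 = 2.4598
E(R) = R_f + β_L × MRP = 1.17% + 2.4598 × 5.88% = 15.63%

15.63%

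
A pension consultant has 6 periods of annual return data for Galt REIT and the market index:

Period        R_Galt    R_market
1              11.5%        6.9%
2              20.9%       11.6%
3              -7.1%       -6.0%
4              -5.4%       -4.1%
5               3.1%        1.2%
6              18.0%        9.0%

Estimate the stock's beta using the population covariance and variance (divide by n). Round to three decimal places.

Mean R_i = (11.5 + 20.9 − 7.1 − 5.4 + 3.1 + 18.0) / 6 = 6.8333%
Mean R_m = (6.9 + 11.6 − 6.0 − 4.1 + 1.2 + 9.0) / 6 = 3.1000%
Σ(R_i − R̄_i)(R_m − R̄_m) = 425.1500  ⇒  Cov = 425.1500 / 6 = 70.8583
Σ(R_m − R̄_m)² = 259.7600  ⇒  Var(R_m) = 259.7600 / 6 = 43.2933
β = Cov / Var(R_m) = 70.8583 / 43.2933 = 1.6367

1.637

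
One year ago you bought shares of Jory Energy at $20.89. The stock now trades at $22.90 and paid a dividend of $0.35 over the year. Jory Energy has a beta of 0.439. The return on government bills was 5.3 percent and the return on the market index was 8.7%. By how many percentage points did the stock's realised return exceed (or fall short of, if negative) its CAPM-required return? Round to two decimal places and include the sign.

+4.50%

Realised HPR = (P1 + D1 − P0) / P0 = (22.90 + 0.35 − 20.89) / 20.89 = 2.36 / 20.89 = 11.2973%
MRP = 8.7% − 5.3% = 3.40%
CAPM required = R_f + β·MRP = 5.3% + 0.439 × 3.4% = 6.7926%
α = realised − required = 11.2973% − 6.7926% = +4.50%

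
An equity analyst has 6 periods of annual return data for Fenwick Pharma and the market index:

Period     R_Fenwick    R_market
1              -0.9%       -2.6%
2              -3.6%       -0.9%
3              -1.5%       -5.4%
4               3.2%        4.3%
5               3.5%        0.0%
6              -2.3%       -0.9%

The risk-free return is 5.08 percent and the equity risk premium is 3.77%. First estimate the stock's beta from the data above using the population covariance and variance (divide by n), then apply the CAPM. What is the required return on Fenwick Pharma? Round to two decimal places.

Mean R_i = (-0.9 − 3.6 − 1.5 + 3.2 + 3.5 − 2.3) / 6 = -0.2667%
Mean R_m = (-2.6 − 0.9 − 5.4 + 4.3 + 0.0 − 0.9) / 6 = -0.9167%
Σ(R_i − R̄_i)(R_m − R̄_m) = 28.0433  ⇒  Cov = 28.0433 / 6 = 4.6739
Σ(R_m − R̄_m)² = 50.9883  ⇒  Var(R_m) = 50.9883 / 6 = 8.4981
β = Cov / Var(R_m) = 4.6739 / 8.4981 = 0.5500
E(R) = R_f + β × MRP = 5.08% + 0.5500 × 3.77% = 7.15%

7.15%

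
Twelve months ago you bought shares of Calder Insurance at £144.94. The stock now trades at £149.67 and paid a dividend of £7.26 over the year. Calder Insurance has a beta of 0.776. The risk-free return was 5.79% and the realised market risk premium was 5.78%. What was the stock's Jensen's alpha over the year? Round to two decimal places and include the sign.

-2.00%

Realised HPR = (P1 + D1 − P0) / P0 = (149.67 + 7.26 − 144.94) / 144.94 = 11.99 / 144.94 = 8.2724%
CAPM required = R_f + β·MRP = 5.79% + 0.776 × 5.78% = 10.27528%
α = realised − required = 8.2724% − 10.27528% = -2.00%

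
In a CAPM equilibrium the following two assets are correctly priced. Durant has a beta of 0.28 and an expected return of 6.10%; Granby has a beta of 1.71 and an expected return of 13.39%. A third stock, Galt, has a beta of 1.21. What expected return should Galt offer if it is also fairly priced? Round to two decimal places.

MRP (SML slope) = (13.39% − 6.10%) / (1.71 − 0.28) = 7.29% / 1.43 = 5.0979%
R_f (intercept) = 6.10% − 0.28 × 5.0979% = 4.6726%
E(R_Galt) = R_f + β × MRP = 4.6726% + 1.21 × 5.0979% = 10.84%

10.84%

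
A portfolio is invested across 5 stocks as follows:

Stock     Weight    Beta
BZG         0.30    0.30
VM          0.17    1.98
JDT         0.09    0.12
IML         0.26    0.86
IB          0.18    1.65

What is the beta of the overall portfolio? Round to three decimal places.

0.958

β_P = Σ w_i β_i = 0.30×0.30 + 0.17×1.98 + 0.09×0.12 + 0.26×0.86 + 0.18×1.65 = 0.9580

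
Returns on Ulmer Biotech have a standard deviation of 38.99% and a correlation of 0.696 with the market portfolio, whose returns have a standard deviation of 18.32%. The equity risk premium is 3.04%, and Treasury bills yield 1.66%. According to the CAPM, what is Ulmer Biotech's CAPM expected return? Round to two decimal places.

β = ρ × σ_i / σ_m = 0.696 × 38.99% / 18.32% = 1.4813
E(R) = 1.66% + 1.4813 × 3.04% = 6.16%

6.16%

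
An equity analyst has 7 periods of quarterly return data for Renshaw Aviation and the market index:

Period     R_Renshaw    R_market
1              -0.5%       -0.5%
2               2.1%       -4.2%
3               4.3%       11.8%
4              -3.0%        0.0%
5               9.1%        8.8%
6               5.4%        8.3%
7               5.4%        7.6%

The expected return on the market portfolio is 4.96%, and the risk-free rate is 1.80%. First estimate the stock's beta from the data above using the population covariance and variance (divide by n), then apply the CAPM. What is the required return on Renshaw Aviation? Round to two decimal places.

Mean R_i = (-0.5 + 2.1 + 4.3 − 3.0 + 9.1 + 5.4 + 5.4) / 7 = 3.2571%
Mean R_m = (-0.5 − 4.2 + 11.8 + 0.0 + 8.8 + 8.3 + 7.6) / 7 = 4.5429%
Σ(R_i − R̄_i)(R_m − R̄_m) = 104.5329  ⇒  Cov = 104.5329 / 7 = 14.9333
Σ(R_m − R̄_m)² = 216.7571  ⇒  Var(R_m) = 216.7571 / 7 = 30.9653
β = Cov / Var(R_m) = 14.9333 / 30.9653 = 0.4823
MRP = 4.96% − 1.80% = 3.16%
E(R) = R_f + β × MRP = 1.80% + 0.4823 × 3.16% = 3.32%

3.32%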